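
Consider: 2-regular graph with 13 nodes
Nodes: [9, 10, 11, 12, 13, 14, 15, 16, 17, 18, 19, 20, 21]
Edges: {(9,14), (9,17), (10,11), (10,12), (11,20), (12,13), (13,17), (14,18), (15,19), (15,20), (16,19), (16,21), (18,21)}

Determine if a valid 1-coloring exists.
Edge (9,17) forces its endpoints to differ, so 1 color is not enough.

No, G is not 1-colorable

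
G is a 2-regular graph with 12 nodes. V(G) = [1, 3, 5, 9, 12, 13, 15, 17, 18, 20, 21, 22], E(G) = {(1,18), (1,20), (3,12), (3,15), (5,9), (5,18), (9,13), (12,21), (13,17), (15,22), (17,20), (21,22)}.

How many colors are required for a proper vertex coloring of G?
χ(G) = 3

Clique number ω(G) = 2 (lower bound: χ ≥ ω).
Odd cycle [21, 12, 3, 15, 22] needs 3 colors (χ ≥ 3).
The coloring below uses 3 colors, so χ(G) = 3.
A valid 3-coloring: color 1: [1, 5, 13, 15, 21]; color 2: [9, 12, 18, 20, 22]; color 3: [3, 17].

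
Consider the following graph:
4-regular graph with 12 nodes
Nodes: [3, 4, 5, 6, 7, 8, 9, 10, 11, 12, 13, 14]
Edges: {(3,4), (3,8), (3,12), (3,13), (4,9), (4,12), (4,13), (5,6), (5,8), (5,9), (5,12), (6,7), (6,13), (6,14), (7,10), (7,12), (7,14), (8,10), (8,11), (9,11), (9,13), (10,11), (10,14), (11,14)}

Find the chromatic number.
χ(G) = 3

Clique number ω(G) = 3 (lower bound: χ ≥ ω).
The clique on [3, 4, 12] has size 3, forcing χ ≥ 3, and the coloring below uses 3 colors, so χ(G) = 3.
A valid 3-coloring: color 1: [3, 6, 9, 10]; color 2: [4, 5, 7, 11]; color 3: [8, 12, 13, 14].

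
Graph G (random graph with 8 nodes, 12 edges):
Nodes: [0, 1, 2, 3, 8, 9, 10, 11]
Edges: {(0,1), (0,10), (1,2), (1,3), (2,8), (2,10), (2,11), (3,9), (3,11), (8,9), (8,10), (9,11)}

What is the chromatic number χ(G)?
χ(G) = 3

Clique number ω(G) = 3 (lower bound: χ ≥ ω).
The clique on [3, 9, 11] has size 3, forcing χ ≥ 3, and the coloring below uses 3 colors, so χ(G) = 3.
A valid 3-coloring: color 1: [0, 2, 9]; color 2: [1, 10, 11]; color 3: [3, 8].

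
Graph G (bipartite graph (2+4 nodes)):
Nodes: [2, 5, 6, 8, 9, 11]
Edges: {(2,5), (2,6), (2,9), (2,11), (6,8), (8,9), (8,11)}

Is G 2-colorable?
Yes, G is 2-colorable

A valid 2-coloring: color 1: [2, 8]; color 2: [5, 6, 9, 11].
(χ(G) = 2 ≤ 2.)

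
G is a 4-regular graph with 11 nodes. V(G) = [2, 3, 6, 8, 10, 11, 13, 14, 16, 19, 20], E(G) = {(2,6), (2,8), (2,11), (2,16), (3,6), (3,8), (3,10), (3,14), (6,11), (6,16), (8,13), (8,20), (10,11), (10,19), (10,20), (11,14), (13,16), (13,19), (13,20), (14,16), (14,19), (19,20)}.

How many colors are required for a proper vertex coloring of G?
χ(G) = 3

Clique number ω(G) = 3 (lower bound: χ ≥ ω).
The clique on [2, 6, 16] has size 3, forcing χ ≥ 3, and the coloring below uses 3 colors, so χ(G) = 3.
A valid 3-coloring: color 1: [6, 8, 19]; color 2: [2, 10, 13, 14]; color 3: [3, 11, 16, 20].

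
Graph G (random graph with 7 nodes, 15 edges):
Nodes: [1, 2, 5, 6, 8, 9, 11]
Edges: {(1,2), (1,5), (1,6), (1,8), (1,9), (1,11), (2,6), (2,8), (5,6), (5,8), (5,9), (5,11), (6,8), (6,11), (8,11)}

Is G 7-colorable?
Yes, G is 7-colorable

A valid 7-coloring: color 1: [1]; color 2: [8, 9]; color 3: [6]; color 4: [2, 5]; color 5: [11].
(χ(G) = 5 ≤ 7.)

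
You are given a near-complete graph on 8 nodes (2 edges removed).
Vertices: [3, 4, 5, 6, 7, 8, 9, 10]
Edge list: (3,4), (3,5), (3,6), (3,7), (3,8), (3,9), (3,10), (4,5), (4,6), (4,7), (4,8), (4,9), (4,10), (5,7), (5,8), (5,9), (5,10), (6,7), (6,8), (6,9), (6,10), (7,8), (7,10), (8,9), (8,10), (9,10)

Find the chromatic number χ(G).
χ(G) = 6

Clique number ω(G) = 6 (lower bound: χ ≥ ω).
The clique on [3, 4, 5, 8, 9, 10] has size 6, forcing χ ≥ 6, and the coloring below uses 6 colors, so χ(G) = 6.
A valid 6-coloring: color 1: [4]; color 2: [3]; color 3: [10]; color 4: [8]; color 5: [5, 6]; color 6: [7, 9].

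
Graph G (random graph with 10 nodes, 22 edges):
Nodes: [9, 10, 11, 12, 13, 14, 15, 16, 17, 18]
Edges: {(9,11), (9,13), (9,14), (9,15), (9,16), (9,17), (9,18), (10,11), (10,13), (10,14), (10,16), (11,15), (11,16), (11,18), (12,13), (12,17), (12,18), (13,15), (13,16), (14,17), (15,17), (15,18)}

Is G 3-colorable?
No, G is not 3-colorable

The clique on vertices [9, 11, 15, 18] has size 4 > 3, so it alone needs 4 colors.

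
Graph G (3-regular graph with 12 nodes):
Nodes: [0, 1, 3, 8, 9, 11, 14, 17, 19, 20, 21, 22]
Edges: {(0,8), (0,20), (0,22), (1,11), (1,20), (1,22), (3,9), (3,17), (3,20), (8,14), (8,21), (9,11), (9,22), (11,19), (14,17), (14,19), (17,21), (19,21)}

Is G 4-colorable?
A valid 4-coloring: color 1: [1, 3, 8, 19]; color 2: [11, 14, 20, 21, 22]; color 3: [0, 9, 17].
(χ(G) = 3 ≤ 4.)

Yes, G is 4-colorable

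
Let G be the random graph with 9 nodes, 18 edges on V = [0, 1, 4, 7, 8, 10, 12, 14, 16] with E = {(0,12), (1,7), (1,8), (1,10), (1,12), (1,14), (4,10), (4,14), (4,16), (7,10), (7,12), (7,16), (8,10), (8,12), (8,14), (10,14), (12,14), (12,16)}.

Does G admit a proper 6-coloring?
Yes, G is 6-colorable

A valid 6-coloring: color 1: [10, 12]; color 2: [0, 1, 4]; color 3: [7, 14]; color 4: [8, 16].
(χ(G) = 4 ≤ 6.)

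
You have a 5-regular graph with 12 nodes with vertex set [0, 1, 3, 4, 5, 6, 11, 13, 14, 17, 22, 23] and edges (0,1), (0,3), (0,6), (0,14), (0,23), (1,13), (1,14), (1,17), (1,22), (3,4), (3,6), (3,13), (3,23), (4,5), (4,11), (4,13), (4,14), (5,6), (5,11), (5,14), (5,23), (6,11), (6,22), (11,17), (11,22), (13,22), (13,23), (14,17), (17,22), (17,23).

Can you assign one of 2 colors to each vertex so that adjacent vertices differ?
The clique on vertices [0, 1, 14] has size 3 > 2, so it alone needs 3 colors.

No, G is not 2-colorable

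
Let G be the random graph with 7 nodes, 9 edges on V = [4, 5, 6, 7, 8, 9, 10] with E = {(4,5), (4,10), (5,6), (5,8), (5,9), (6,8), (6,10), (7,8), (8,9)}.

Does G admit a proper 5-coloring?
Yes, G is 5-colorable

A valid 5-coloring: color 1: [8, 10]; color 2: [5, 7]; color 3: [4, 6, 9].
(χ(G) = 3 ≤ 5.)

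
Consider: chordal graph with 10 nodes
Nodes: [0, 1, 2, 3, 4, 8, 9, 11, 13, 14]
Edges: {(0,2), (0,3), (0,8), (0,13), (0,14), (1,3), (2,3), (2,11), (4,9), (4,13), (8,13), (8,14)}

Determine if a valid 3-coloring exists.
Yes, G is 3-colorable

A valid 3-coloring: color 1: [0, 1, 4, 11]; color 2: [2, 9, 13, 14]; color 3: [3, 8].
(χ(G) = 3 ≤ 3.)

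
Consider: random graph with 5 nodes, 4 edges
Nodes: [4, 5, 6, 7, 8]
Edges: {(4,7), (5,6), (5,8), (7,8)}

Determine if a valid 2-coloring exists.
A valid 2-coloring: color 1: [4, 6, 8]; color 2: [5, 7].
(χ(G) = 2 ≤ 2.)

Yes, G is 2-colorable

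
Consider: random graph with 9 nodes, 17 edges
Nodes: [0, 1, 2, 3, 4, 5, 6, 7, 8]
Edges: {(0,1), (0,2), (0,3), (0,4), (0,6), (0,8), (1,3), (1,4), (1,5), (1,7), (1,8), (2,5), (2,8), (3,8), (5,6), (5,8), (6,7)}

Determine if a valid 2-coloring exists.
The clique on vertices [0, 1, 3, 8] has size 4 > 2, so it alone needs 4 colors.

No, G is not 2-colorable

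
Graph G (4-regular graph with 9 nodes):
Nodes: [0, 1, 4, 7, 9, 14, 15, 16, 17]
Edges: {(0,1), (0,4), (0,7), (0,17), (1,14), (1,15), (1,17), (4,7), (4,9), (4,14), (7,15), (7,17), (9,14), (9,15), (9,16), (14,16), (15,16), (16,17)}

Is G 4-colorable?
Yes, G is 4-colorable

A valid 4-coloring: color 1: [1, 7, 9]; color 2: [4, 16]; color 3: [0, 14, 15]; color 4: [17].
(χ(G) = 4 ≤ 4.)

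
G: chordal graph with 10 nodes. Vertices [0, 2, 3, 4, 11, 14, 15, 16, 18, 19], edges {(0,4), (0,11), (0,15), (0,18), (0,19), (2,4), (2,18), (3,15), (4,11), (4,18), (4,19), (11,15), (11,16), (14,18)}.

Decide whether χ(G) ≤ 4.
A valid 4-coloring: color 1: [0, 2, 3, 14, 16]; color 2: [4, 15]; color 3: [11, 18, 19].
(χ(G) = 3 ≤ 4.)

Yes, G is 4-colorable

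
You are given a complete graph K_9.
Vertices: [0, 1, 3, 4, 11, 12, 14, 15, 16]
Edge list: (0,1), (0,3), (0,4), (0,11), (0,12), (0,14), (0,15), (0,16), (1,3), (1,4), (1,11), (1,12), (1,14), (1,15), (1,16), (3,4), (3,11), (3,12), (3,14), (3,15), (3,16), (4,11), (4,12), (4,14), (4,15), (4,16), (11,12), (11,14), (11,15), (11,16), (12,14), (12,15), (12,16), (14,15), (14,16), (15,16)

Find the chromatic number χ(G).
Clique number ω(G) = 9 (lower bound: χ ≥ ω).
The clique on [0, 1, 3, 4, 11, 12, 14, 15, 16] has size 9, forcing χ ≥ 9, and the coloring below uses 9 colors, so χ(G) = 9.
A valid 9-coloring: color 1: [4]; color 2: [0]; color 3: [3]; color 4: [1]; color 5: [15]; color 6: [12]; color 7: [11]; color 8: [14]; color 9: [16].

χ(G) = 9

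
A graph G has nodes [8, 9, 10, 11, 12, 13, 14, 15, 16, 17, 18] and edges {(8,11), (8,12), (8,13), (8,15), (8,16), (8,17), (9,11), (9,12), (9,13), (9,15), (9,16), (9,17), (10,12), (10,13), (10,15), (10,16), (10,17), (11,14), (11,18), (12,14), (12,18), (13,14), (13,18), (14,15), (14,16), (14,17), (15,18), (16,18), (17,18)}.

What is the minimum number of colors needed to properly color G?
Clique number ω(G) = 2 (lower bound: χ ≥ ω).
The graph is bipartite (no odd cycle), so 2 colors suffice: χ(G) = 2.
A valid 2-coloring: color 1: [8, 9, 10, 14, 18]; color 2: [11, 12, 13, 15, 16, 17].

χ(G) = 2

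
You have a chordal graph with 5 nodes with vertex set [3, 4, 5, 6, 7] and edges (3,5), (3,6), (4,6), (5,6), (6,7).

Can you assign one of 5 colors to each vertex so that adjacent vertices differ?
A valid 5-coloring: color 1: [6]; color 2: [4, 5, 7]; color 3: [3].
(χ(G) = 3 ≤ 5.)

Yes, G is 5-colorable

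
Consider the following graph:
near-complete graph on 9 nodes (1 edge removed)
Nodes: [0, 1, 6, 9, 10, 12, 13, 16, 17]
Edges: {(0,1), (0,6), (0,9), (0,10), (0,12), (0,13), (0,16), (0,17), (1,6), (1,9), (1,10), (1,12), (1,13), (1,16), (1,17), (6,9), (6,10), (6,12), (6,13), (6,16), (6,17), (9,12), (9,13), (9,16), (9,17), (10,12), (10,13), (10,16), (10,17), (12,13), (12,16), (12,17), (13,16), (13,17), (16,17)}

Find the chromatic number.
Clique number ω(G) = 8 (lower bound: χ ≥ ω).
The clique on [0, 1, 6, 9, 12, 13, 16, 17] has size 8, forcing χ ≥ 8, and the coloring below uses 8 colors, so χ(G) = 8.
A valid 8-coloring: color 1: [6]; color 2: [16]; color 3: [12]; color 4: [13]; color 5: [0]; color 6: [17]; color 7: [1]; color 8: [9, 10].

χ(G) = 8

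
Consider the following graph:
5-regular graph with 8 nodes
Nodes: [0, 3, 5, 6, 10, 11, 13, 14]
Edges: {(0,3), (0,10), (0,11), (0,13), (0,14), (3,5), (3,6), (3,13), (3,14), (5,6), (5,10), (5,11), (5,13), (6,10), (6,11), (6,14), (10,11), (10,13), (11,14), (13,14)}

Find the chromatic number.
χ(G) = 4

Clique number ω(G) = 4 (lower bound: χ ≥ ω).
The clique on [0, 3, 13, 14] has size 4, forcing χ ≥ 4, and the coloring below uses 4 colors, so χ(G) = 4.
A valid 4-coloring: color 1: [11, 13]; color 2: [0, 6]; color 3: [3, 10]; color 4: [5, 14].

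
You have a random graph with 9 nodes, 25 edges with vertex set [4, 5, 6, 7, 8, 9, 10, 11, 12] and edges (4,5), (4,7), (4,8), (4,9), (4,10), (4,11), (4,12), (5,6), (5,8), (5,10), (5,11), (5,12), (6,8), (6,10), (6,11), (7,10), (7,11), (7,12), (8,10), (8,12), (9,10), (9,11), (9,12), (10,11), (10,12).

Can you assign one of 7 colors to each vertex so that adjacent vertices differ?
A valid 7-coloring: color 1: [10]; color 2: [4, 6]; color 3: [11, 12]; color 4: [5, 7, 9]; color 5: [8].
(χ(G) = 5 ≤ 7.)

Yes, G is 7-colorable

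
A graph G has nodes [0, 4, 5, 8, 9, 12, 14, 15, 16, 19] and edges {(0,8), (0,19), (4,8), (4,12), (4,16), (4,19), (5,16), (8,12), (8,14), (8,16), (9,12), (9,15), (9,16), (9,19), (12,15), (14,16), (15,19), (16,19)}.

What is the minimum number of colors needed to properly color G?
χ(G) = 4

Clique number ω(G) = 3 (lower bound: χ ≥ ω).
Suppose a proper 3-coloring c exists. The clique [4, 8, 12] takes 3 distinct colors; by symmetry let c(4) = 1, c(8) = 2, c(12) = 3.
- Vertex 16: neighbors [4, 8] already have colors [1, 2] ⇒ c(16) = 3.
- Vertex 19: neighbors [4, 16] already have colors [1, 3] ⇒ c(19) = 2.
- Vertex 9: neighbors [19, 12] already have colors [2, 3] ⇒ c(9) = 1.
- Vertex 15: neighbors [9, 19, 12] already have colors [1, 2, 3] — all 3 colors blocked. Contradiction.
The forced assignments end in a contradiction, so G has no proper 3-coloring (χ ≥ 4).
The coloring below uses 4 colors, so χ(G) = 4.
A valid 4-coloring: color 1: [0, 15, 16]; color 2: [5, 8, 19]; color 3: [4, 9, 14]; color 4: [12].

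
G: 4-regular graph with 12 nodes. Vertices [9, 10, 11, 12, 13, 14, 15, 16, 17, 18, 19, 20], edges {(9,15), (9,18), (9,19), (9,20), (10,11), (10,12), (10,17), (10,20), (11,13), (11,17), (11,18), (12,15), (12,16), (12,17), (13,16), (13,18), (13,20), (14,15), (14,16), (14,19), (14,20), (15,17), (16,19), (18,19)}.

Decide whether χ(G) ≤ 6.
Yes, G is 6-colorable

A valid 6-coloring: color 1: [9, 11, 16]; color 2: [10, 14, 18]; color 3: [12, 19, 20]; color 4: [13, 17]; color 5: [15].
(χ(G) = 3 ≤ 6.)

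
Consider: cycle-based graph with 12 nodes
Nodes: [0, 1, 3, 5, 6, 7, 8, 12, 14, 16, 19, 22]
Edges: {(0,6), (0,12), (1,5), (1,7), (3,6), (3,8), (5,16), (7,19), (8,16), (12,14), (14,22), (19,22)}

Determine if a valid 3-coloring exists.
A valid 3-coloring: color 1: [0, 1, 3, 14, 16, 19]; color 2: [5, 6, 7, 8, 12, 22].
(χ(G) = 2 ≤ 3.)

Yes, G is 3-colorable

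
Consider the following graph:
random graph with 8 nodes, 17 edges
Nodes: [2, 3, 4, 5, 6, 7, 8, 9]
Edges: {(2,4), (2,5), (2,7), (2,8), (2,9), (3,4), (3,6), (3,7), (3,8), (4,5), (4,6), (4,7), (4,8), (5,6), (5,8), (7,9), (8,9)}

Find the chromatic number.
χ(G) = 4

Clique number ω(G) = 4 (lower bound: χ ≥ ω).
The clique on [2, 4, 5, 8] has size 4, forcing χ ≥ 4, and the coloring below uses 4 colors, so χ(G) = 4.
A valid 4-coloring: color 1: [4, 9]; color 2: [6, 7, 8]; color 3: [2, 3]; color 4: [5].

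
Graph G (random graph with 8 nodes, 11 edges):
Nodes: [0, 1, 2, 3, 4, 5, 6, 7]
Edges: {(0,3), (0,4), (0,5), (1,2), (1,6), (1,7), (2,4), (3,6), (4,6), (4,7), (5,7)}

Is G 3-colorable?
Yes, G is 3-colorable

A valid 3-coloring: color 1: [1, 3, 4, 5]; color 2: [0, 2, 6, 7].
(χ(G) = 2 ≤ 3.)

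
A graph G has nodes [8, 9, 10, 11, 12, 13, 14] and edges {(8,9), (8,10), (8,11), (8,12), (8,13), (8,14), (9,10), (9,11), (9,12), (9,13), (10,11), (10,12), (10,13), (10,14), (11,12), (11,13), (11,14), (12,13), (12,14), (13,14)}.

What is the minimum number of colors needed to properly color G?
Clique number ω(G) = 6 (lower bound: χ ≥ ω).
The clique on [8, 9, 10, 11, 12, 13] has size 6, forcing χ ≥ 6, and the coloring below uses 6 colors, so χ(G) = 6.
A valid 6-coloring: color 1: [12]; color 2: [11]; color 3: [8]; color 4: [13]; color 5: [10]; color 6: [9, 14].

χ(G) = 6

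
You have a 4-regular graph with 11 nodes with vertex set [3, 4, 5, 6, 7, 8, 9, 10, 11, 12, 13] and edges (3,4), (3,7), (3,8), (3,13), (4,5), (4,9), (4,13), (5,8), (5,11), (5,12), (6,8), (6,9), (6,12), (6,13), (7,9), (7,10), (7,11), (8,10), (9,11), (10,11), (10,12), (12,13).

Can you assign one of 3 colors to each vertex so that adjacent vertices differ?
Yes, G is 3-colorable

A valid 3-coloring: color 1: [5, 9, 10, 13]; color 2: [4, 7, 8, 12]; color 3: [3, 6, 11].
(χ(G) = 3 ≤ 3.)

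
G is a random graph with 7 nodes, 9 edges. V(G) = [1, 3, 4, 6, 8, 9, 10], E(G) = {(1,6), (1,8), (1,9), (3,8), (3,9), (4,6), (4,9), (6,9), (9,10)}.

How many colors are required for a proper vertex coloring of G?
Clique number ω(G) = 3 (lower bound: χ ≥ ω).
The clique on [1, 6, 9] has size 3, forcing χ ≥ 3, and the coloring below uses 3 colors, so χ(G) = 3.
A valid 3-coloring: color 1: [8, 9]; color 2: [1, 3, 4, 10]; color 3: [6].

χ(G) = 3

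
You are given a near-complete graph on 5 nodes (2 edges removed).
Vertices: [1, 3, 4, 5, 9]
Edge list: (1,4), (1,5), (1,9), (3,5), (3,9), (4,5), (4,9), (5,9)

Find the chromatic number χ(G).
Clique number ω(G) = 4 (lower bound: χ ≥ ω).
The clique on [1, 4, 5, 9] has size 4, forcing χ ≥ 4, and the coloring below uses 4 colors, so χ(G) = 4.
A valid 4-coloring: color 1: [9]; color 2: [5]; color 3: [1, 3]; color 4: [4].

χ(G) = 4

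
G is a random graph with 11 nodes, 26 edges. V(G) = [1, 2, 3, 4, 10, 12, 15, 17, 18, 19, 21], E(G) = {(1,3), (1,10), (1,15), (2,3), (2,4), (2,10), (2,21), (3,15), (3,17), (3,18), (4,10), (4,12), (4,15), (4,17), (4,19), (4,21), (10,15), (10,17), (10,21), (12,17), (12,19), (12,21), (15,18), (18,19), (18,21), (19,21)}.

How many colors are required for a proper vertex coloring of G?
χ(G) = 4

Clique number ω(G) = 4 (lower bound: χ ≥ ω).
The clique on [2, 4, 10, 21] has size 4, forcing χ ≥ 4, and the coloring below uses 4 colors, so χ(G) = 4.
A valid 4-coloring: color 1: [3, 4]; color 2: [15, 17, 21]; color 3: [10, 19]; color 4: [1, 2, 12, 18].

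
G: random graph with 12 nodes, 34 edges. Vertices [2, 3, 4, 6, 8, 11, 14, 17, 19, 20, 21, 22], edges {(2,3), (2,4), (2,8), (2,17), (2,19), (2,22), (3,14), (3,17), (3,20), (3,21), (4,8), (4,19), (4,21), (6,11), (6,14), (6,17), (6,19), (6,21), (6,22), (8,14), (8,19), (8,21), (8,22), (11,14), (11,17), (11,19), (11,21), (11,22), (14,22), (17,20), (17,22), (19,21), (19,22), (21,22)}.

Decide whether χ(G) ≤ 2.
No, G is not 2-colorable

The clique on vertices [6, 11, 19, 21, 22] has size 5 > 2, so it alone needs 5 colors.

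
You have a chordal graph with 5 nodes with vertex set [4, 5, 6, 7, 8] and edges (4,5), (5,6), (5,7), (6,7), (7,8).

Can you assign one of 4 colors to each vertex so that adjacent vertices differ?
A valid 4-coloring: color 1: [5, 8]; color 2: [4, 7]; color 3: [6].
(χ(G) = 3 ≤ 4.)

Yes, G is 4-colorable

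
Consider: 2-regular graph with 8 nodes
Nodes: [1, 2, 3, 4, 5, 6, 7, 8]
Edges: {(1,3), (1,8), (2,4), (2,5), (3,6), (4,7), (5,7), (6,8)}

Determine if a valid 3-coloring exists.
Yes, G is 3-colorable

A valid 3-coloring: color 1: [1, 2, 6, 7]; color 2: [3, 4, 5, 8].
(χ(G) = 2 ≤ 3.)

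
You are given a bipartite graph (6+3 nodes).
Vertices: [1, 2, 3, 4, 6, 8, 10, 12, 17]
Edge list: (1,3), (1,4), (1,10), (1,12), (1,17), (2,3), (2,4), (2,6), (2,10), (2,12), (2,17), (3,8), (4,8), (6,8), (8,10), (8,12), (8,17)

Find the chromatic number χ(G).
Clique number ω(G) = 2 (lower bound: χ ≥ ω).
The graph is bipartite (no odd cycle), so 2 colors suffice: χ(G) = 2.
A valid 2-coloring: color 1: [1, 2, 8]; color 2: [3, 4, 6, 10, 12, 17].

χ(G) = 2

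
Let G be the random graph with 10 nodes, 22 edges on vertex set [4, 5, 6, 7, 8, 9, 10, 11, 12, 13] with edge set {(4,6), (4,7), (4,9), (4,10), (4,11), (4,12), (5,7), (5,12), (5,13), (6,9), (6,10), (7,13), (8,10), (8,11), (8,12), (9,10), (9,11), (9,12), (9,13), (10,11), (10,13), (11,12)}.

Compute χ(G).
χ(G) = 4

Clique number ω(G) = 4 (lower bound: χ ≥ ω).
The clique on [4, 9, 10, 11] has size 4, forcing χ ≥ 4, and the coloring below uses 4 colors, so χ(G) = 4.
A valid 4-coloring: color 1: [7, 10, 12]; color 2: [4, 8, 13]; color 3: [5, 9]; color 4: [6, 11].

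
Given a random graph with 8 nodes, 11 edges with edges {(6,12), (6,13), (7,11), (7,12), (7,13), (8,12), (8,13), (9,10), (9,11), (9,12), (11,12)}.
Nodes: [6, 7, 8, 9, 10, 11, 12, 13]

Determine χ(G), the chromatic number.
χ(G) = 3

Clique number ω(G) = 3 (lower bound: χ ≥ ω).
The clique on [9, 11, 12] has size 3, forcing χ ≥ 3, and the coloring below uses 3 colors, so χ(G) = 3.
A valid 3-coloring: color 1: [10, 12, 13]; color 2: [6, 7, 8, 9]; color 3: [11].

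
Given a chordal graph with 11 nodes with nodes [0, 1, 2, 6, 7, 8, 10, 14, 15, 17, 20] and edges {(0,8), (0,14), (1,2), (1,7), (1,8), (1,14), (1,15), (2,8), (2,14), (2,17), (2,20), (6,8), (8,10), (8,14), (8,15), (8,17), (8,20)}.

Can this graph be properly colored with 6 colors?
Yes, G is 6-colorable

A valid 6-coloring: color 1: [7, 8]; color 2: [0, 1, 6, 10, 17, 20]; color 3: [2, 15]; color 4: [14].
(χ(G) = 4 ≤ 6.)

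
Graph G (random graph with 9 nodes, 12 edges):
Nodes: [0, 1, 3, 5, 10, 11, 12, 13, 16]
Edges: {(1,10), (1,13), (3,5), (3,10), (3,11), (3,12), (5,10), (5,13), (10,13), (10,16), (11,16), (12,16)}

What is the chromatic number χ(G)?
Clique number ω(G) = 3 (lower bound: χ ≥ ω).
The clique on [1, 10, 13] has size 3, forcing χ ≥ 3, and the coloring below uses 3 colors, so χ(G) = 3.
A valid 3-coloring: color 1: [0, 10, 11, 12]; color 2: [3, 13, 16]; color 3: [1, 5].

χ(G) = 3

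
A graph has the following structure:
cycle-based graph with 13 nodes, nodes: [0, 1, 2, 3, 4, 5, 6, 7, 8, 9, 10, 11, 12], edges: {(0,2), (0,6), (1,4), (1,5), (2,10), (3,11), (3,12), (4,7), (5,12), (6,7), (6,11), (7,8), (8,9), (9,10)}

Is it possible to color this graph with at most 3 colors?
A valid 3-coloring: color 1: [1, 2, 7, 9, 11, 12]; color 2: [3, 4, 5, 6, 8, 10]; color 3: [0].
(χ(G) = 3 ≤ 3.)

Yes, G is 3-colorable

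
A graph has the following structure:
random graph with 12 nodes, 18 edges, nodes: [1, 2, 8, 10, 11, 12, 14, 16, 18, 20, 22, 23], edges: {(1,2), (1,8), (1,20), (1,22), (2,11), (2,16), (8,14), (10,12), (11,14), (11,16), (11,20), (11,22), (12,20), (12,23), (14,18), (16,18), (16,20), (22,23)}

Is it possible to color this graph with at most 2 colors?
The clique on vertices [2, 11, 16] has size 3 > 2, so it alone needs 3 colors.

No, G is not 2-colorable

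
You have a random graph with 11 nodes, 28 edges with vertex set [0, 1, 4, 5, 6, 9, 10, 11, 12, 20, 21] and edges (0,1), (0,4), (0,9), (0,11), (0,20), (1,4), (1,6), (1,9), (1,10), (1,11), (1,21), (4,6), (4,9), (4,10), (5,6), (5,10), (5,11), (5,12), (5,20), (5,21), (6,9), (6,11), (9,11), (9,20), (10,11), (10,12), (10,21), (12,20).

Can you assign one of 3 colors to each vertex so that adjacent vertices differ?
No, G is not 3-colorable

The clique on vertices [0, 1, 9, 11] has size 4 > 3, so it alone needs 4 colors.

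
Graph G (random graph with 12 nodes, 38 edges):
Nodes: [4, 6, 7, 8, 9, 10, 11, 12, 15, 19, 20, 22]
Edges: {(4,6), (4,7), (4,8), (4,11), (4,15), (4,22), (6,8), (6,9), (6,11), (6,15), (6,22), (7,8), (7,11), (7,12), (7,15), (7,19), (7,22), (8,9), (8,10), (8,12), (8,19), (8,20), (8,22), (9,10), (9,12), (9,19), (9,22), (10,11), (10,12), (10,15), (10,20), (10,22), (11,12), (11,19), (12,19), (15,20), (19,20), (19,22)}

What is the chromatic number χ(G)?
χ(G) = 5

Clique number ω(G) = 4 (lower bound: χ ≥ ω).
Odd cycle [4, 6, 9, 19, 7] needs 3 colors (χ ≥ 3).
Vertex 22 is adjacent to every vertex of [4, 6, 7, 9, 19], which already need 3 colors among themselves, so 22 needs a new color (χ ≥ 4).
Vertex 8 is adjacent to every vertex of [4, 6, 7, 9, 19, 22], which already need 4 colors among themselves, so 8 needs a new color (χ ≥ 5).
The coloring below uses 5 colors, so χ(G) = 5.
A valid 5-coloring: color 1: [8, 11, 15]; color 2: [12, 20, 22]; color 3: [6, 10, 19]; color 4: [7, 9]; color 5: [4].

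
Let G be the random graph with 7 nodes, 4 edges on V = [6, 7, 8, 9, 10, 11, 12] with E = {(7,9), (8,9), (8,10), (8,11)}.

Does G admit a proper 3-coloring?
Yes, G is 3-colorable

A valid 3-coloring: color 1: [6, 7, 8, 12]; color 2: [9, 10, 11].
(χ(G) = 2 ≤ 3.)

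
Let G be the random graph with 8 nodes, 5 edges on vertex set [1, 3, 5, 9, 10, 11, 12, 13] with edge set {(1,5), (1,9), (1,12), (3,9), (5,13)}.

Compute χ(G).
χ(G) = 2

Clique number ω(G) = 2 (lower bound: χ ≥ ω).
The graph is bipartite (no odd cycle), so 2 colors suffice: χ(G) = 2.
A valid 2-coloring: color 1: [1, 3, 10, 11, 13]; color 2: [5, 9, 12].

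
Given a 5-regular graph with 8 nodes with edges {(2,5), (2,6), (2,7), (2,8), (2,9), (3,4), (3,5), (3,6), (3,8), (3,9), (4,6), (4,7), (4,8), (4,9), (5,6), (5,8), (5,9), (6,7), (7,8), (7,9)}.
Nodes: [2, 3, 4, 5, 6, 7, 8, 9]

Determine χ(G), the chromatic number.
Clique number ω(G) = 3 (lower bound: χ ≥ ω).
Odd cycle [4, 7, 2, 5, 3] needs 3 colors (χ ≥ 3).
Vertex 6 is adjacent to every vertex of [2, 3, 4, 5, 7], which already need 3 colors among themselves, so 6 needs a new color (χ ≥ 4).
The coloring below uses 4 colors, so χ(G) = 4.
A valid 4-coloring: color 1: [6, 8, 9]; color 2: [5, 7]; color 3: [2, 3]; color 4: [4].

χ(G) = 4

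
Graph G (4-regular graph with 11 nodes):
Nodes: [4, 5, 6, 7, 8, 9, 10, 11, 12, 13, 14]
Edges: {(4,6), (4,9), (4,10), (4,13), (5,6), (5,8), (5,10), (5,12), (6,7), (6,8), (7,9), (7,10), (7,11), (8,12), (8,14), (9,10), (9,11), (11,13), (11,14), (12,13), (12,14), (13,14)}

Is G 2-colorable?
The clique on vertices [4, 9, 10] has size 3 > 2, so it alone needs 3 colors.

No, G is not 2-colorable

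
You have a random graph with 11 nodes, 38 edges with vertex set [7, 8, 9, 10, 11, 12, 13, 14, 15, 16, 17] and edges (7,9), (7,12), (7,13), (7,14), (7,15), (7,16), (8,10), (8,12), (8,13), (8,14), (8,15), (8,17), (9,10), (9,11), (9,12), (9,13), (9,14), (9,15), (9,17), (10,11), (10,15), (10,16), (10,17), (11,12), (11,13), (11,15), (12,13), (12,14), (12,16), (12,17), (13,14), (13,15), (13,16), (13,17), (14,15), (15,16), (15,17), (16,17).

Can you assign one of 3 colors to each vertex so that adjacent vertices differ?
The clique on vertices [7, 9, 12, 13, 14] has size 5 > 3, so it alone needs 5 colors.

No, G is not 3-colorable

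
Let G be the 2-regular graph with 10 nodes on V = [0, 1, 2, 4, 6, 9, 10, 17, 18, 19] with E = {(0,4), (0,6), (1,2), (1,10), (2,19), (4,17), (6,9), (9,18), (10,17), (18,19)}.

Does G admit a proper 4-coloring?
Yes, G is 4-colorable

A valid 4-coloring: color 1: [0, 1, 9, 17, 19]; color 2: [2, 4, 6, 10, 18].
(χ(G) = 2 ≤ 4.)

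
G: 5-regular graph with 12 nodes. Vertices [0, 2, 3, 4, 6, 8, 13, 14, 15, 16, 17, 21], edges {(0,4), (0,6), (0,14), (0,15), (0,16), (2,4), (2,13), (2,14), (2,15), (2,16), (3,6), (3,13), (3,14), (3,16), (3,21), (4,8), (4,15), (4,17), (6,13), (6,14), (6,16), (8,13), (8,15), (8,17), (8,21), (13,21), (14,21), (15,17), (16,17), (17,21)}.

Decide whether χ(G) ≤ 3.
No, G is not 3-colorable

The clique on vertices [4, 8, 15, 17] has size 4 > 3, so it alone needs 4 colors.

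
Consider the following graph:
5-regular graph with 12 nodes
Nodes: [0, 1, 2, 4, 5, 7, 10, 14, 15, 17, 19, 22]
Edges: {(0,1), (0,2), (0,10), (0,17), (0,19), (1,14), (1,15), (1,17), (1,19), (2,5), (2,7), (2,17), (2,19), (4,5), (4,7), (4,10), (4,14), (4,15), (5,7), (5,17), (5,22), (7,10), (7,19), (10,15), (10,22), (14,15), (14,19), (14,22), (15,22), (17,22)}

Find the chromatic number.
Clique number ω(G) = 3 (lower bound: χ ≥ ω).
Odd cycle [7, 5, 17, 0, 19] needs 3 colors (χ ≥ 3).
Vertex 2 is adjacent to every vertex of [0, 5, 7, 17, 19], which already need 3 colors among themselves, so 2 needs a new color (χ ≥ 4).
The coloring below uses 4 colors, so χ(G) = 4.
A valid 4-coloring: color 1: [1, 2, 4, 22]; color 2: [5, 10, 19]; color 3: [0, 7, 14]; color 4: [15, 17].

χ(G) = 4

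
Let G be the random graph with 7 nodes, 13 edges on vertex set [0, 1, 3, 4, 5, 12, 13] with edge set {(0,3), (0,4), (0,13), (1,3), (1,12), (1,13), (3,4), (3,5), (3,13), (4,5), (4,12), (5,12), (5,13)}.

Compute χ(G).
Clique number ω(G) = 3 (lower bound: χ ≥ ω).
The clique on [0, 3, 4] has size 3, forcing χ ≥ 3, and the coloring below uses 3 colors, so χ(G) = 3.
A valid 3-coloring: color 1: [3, 12]; color 2: [4, 13]; color 3: [0, 1, 5].

χ(G) = 3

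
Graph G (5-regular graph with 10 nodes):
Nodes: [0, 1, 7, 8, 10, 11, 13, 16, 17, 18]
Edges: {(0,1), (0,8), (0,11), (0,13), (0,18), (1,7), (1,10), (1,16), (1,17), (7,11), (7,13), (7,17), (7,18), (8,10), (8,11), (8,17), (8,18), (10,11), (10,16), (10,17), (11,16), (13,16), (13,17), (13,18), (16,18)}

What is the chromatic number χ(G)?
χ(G) = 4

Clique number ω(G) = 3 (lower bound: χ ≥ ω).
Odd cycle [16, 1, 17, 8, 11] needs 3 colors (χ ≥ 3).
Vertex 10 is adjacent to every vertex of [1, 8, 11, 16, 17], which already need 3 colors among themselves, so 10 needs a new color (χ ≥ 4).
The coloring below uses 4 colors, so χ(G) = 4.
A valid 4-coloring: color 1: [7, 8, 16]; color 2: [0, 10]; color 3: [11, 17, 18]; color 4: [1, 13].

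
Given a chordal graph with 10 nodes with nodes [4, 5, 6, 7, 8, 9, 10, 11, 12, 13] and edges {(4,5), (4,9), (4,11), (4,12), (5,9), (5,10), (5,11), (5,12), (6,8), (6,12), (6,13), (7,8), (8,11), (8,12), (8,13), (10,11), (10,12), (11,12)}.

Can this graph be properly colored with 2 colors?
The clique on vertices [5, 10, 11, 12] has size 4 > 2, so it alone needs 4 colors.

No, G is not 2-colorable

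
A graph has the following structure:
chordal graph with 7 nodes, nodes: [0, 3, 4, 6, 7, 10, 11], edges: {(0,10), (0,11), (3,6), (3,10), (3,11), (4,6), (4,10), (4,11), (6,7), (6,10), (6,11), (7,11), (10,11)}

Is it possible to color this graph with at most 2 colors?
The clique on vertices [3, 6, 10, 11] has size 4 > 2, so it alone needs 4 colors.

No, G is not 2-colorable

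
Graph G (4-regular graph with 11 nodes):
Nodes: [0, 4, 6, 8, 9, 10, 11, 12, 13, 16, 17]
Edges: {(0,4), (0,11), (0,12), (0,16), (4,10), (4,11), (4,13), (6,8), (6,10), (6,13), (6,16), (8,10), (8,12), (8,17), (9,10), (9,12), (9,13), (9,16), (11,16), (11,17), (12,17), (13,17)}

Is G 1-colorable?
No, G is not 1-colorable

The clique on vertices [0, 11, 16] has size 3 > 1, so it alone needs 3 colors.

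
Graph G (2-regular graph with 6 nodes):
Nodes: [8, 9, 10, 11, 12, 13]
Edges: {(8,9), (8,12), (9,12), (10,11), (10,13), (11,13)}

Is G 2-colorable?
The clique on vertices [8, 9, 12] has size 3 > 2, so it alone needs 3 colors.

No, G is not 2-colorable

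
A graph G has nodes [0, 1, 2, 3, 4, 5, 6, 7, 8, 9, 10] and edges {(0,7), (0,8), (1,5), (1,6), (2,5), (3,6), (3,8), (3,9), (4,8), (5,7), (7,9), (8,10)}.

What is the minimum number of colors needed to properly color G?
χ(G) = 3

Clique number ω(G) = 2 (lower bound: χ ≥ ω).
Odd cycle [0, 8, 3, 9, 7] needs 3 colors (χ ≥ 3).
The coloring below uses 3 colors, so χ(G) = 3.
A valid 3-coloring: color 1: [5, 6, 8, 9]; color 2: [1, 2, 3, 4, 7, 10]; color 3: [0].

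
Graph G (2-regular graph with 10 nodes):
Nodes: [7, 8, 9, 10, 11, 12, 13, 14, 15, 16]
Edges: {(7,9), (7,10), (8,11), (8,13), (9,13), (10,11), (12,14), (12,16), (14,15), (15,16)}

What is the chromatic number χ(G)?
χ(G) = 2

Clique number ω(G) = 2 (lower bound: χ ≥ ω).
The graph is bipartite (no odd cycle), so 2 colors suffice: χ(G) = 2.
A valid 2-coloring: color 1: [7, 11, 13, 14, 16]; color 2: [8, 9, 10, 12, 15].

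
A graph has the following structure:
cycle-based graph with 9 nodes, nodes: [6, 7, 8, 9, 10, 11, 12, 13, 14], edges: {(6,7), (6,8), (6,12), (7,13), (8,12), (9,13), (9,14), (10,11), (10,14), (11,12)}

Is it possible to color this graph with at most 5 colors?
Yes, G is 5-colorable

A valid 5-coloring: color 1: [6, 11, 13, 14]; color 2: [7, 9, 10, 12]; color 3: [8].
(χ(G) = 3 ≤ 5.)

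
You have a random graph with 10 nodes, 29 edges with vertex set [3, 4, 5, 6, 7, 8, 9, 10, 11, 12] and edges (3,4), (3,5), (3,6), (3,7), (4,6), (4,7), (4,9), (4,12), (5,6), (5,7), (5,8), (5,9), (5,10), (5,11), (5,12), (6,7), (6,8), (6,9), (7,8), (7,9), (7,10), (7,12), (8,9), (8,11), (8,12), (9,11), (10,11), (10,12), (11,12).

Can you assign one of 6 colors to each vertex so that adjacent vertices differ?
A valid 6-coloring: color 1: [7, 11]; color 2: [4, 5]; color 3: [3, 9, 12]; color 4: [6, 10]; color 5: [8].
(χ(G) = 5 ≤ 6.)

Yes, G is 6-colorable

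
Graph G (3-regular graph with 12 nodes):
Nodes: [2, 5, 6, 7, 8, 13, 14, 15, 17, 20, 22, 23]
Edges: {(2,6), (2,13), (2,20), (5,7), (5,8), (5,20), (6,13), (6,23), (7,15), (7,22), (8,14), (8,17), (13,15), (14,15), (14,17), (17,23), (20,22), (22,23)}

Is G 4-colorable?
A valid 4-coloring: color 1: [5, 6, 15, 17, 22]; color 2: [7, 8, 13, 20, 23]; color 3: [2, 14].
(χ(G) = 3 ≤ 4.)

Yes, G is 4-colorable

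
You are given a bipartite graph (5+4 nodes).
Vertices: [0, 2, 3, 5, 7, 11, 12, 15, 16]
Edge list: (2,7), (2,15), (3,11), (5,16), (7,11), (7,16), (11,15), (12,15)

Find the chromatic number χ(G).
Clique number ω(G) = 2 (lower bound: χ ≥ ω).
The graph is bipartite (no odd cycle), so 2 colors suffice: χ(G) = 2.
A valid 2-coloring: color 1: [0, 2, 11, 12, 16]; color 2: [3, 5, 7, 15].

χ(G) = 2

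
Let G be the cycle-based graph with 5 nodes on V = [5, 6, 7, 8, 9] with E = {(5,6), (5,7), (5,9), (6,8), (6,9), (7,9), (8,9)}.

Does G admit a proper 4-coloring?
Yes, G is 4-colorable

A valid 4-coloring: color 1: [9]; color 2: [5, 8]; color 3: [6, 7].
(χ(G) = 3 ≤ 4.)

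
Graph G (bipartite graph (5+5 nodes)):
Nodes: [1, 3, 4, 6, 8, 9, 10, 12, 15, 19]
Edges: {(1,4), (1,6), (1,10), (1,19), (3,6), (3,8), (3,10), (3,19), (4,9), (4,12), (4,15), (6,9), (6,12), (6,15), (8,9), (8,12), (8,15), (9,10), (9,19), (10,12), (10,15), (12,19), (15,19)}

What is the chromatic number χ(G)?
Clique number ω(G) = 2 (lower bound: χ ≥ ω).
The graph is bipartite (no odd cycle), so 2 colors suffice: χ(G) = 2.
A valid 2-coloring: color 1: [1, 3, 9, 12, 15]; color 2: [4, 6, 8, 10, 19].

χ(G) = 2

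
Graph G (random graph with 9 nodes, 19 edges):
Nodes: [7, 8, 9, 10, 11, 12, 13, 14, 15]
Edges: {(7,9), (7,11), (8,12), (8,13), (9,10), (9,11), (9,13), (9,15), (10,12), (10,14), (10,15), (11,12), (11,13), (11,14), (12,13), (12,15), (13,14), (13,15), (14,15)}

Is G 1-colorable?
No, G is not 1-colorable

The clique on vertices [9, 10, 15] has size 3 > 1, so it alone needs 3 colors.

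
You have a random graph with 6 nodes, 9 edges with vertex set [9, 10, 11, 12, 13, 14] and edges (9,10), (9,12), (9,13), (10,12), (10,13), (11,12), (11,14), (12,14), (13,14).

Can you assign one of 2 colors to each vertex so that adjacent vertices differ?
No, G is not 2-colorable

The clique on vertices [9, 10, 12] has size 3 > 2, so it alone needs 3 colors.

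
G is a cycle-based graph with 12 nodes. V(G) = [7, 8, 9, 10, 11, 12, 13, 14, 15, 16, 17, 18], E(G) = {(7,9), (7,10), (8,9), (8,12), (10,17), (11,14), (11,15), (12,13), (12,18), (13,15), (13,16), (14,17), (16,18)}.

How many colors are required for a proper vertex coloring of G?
χ(G) = 2

Clique number ω(G) = 2 (lower bound: χ ≥ ω).
The graph is bipartite (no odd cycle), so 2 colors suffice: χ(G) = 2.
A valid 2-coloring: color 1: [9, 10, 12, 14, 15, 16]; color 2: [7, 8, 11, 13, 17, 18].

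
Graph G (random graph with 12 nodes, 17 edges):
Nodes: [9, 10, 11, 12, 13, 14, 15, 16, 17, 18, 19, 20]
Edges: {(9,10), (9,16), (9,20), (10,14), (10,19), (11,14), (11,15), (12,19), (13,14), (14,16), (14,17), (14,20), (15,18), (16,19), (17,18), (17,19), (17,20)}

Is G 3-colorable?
Yes, G is 3-colorable

A valid 3-coloring: color 1: [9, 14, 15, 19]; color 2: [10, 11, 12, 13, 16, 17]; color 3: [18, 20].
(χ(G) = 3 ≤ 3.)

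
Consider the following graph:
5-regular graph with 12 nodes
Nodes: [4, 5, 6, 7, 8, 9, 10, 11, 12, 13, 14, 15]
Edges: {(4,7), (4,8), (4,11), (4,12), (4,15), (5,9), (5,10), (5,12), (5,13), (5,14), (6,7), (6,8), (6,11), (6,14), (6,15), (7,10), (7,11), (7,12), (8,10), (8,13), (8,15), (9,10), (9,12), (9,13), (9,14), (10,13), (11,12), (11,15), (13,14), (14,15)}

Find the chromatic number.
Clique number ω(G) = 4 (lower bound: χ ≥ ω).
The clique on [4, 7, 11, 12] has size 4, forcing χ ≥ 4, and the coloring below uses 4 colors, so χ(G) = 4.
A valid 4-coloring: color 1: [4, 5, 6]; color 2: [10, 11, 14]; color 3: [12, 13, 15]; color 4: [7, 8, 9].

χ(G) = 4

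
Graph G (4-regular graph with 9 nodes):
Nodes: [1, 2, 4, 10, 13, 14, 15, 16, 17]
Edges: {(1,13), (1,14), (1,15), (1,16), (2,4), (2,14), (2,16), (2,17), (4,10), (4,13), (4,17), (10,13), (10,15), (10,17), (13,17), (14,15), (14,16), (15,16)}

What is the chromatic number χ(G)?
Clique number ω(G) = 4 (lower bound: χ ≥ ω).
The clique on [1, 14, 15, 16] has size 4, forcing χ ≥ 4, and the coloring below uses 4 colors, so χ(G) = 4.
A valid 4-coloring: color 1: [2, 13, 15]; color 2: [1, 17]; color 3: [10, 14]; color 4: [4, 16].

χ(G) = 4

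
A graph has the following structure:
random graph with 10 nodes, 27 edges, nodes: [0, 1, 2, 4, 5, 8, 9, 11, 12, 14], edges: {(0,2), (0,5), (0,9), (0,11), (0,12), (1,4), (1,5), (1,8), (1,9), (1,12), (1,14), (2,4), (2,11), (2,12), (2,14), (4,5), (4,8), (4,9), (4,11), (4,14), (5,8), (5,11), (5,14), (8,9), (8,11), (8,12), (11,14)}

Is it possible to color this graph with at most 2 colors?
No, G is not 2-colorable

The clique on vertices [1, 4, 8, 9] has size 4 > 2, so it alone needs 4 colors.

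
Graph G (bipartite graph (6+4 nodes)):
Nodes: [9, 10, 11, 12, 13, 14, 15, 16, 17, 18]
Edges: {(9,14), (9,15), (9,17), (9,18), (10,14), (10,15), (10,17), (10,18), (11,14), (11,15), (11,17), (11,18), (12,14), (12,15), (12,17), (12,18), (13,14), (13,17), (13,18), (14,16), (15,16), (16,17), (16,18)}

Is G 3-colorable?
A valid 3-coloring: color 1: [14, 15, 17, 18]; color 2: [9, 10, 11, 12, 13, 16].
(χ(G) = 2 ≤ 3.)

Yes, G is 3-colorable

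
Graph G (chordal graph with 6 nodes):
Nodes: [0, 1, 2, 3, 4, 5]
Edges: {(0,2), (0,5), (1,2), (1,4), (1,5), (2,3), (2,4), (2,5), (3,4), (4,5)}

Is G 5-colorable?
A valid 5-coloring: color 1: [2]; color 2: [0, 4]; color 3: [3, 5]; color 4: [1].
(χ(G) = 4 ≤ 5.)

Yes, G is 5-colorable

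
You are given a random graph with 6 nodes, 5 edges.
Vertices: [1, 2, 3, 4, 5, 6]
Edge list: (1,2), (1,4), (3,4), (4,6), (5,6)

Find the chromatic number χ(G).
χ(G) = 2

Clique number ω(G) = 2 (lower bound: χ ≥ ω).
The graph is bipartite (no odd cycle), so 2 colors suffice: χ(G) = 2.
A valid 2-coloring: color 1: [2, 4, 5]; color 2: [1, 3, 6].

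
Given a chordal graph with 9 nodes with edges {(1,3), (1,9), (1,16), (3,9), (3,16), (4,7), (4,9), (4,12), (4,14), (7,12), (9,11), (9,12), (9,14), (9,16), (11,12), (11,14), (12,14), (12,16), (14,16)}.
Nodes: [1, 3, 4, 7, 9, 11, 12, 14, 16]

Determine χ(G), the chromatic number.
χ(G) = 4

Clique number ω(G) = 4 (lower bound: χ ≥ ω).
The clique on [1, 3, 9, 16] has size 4, forcing χ ≥ 4, and the coloring below uses 4 colors, so χ(G) = 4.
A valid 4-coloring: color 1: [7, 9]; color 2: [3, 12]; color 3: [4, 11, 16]; color 4: [1, 14].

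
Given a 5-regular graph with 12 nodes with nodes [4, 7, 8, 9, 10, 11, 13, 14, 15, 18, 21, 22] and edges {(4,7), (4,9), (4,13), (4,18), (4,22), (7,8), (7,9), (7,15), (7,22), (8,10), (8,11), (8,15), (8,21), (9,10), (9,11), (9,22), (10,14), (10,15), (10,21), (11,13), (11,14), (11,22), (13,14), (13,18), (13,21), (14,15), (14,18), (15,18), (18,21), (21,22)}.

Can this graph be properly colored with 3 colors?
The clique on vertices [4, 7, 9, 22] has size 4 > 3, so it alone needs 4 colors.

No, G is not 3-colorable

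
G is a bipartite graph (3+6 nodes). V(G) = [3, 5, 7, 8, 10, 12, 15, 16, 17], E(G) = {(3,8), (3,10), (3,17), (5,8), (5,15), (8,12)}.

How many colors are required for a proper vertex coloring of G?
χ(G) = 2

Clique number ω(G) = 2 (lower bound: χ ≥ ω).
The graph is bipartite (no odd cycle), so 2 colors suffice: χ(G) = 2.
A valid 2-coloring: color 1: [3, 5, 7, 12, 16]; color 2: [8, 10, 15, 17].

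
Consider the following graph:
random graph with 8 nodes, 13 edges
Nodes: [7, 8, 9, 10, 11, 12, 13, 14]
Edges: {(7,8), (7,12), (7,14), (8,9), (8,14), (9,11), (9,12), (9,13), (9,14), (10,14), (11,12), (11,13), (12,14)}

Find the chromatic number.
χ(G) = 3

Clique number ω(G) = 3 (lower bound: χ ≥ ω).
The clique on [8, 9, 14] has size 3, forcing χ ≥ 3, and the coloring below uses 3 colors, so χ(G) = 3.
A valid 3-coloring: color 1: [11, 14]; color 2: [7, 9, 10]; color 3: [8, 12, 13].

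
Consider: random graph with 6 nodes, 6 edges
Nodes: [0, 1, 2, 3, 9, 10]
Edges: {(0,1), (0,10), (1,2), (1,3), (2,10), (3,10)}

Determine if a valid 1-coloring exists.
No, G is not 1-colorable

Edge (0,1) forces its endpoints to differ, so 1 color is not enough.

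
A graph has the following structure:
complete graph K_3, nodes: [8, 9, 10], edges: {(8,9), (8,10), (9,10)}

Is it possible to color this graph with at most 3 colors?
A valid 3-coloring: color 1: [9]; color 2: [8]; color 3: [10].
(χ(G) = 3 ≤ 3.)

Yes, G is 3-colorable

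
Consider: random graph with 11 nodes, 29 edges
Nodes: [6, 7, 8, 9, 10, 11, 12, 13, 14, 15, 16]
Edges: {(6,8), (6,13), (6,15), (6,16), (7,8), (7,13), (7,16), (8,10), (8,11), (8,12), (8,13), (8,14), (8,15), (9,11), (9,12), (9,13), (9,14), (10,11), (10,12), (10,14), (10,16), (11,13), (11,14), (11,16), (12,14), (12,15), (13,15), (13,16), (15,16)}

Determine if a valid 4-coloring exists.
Yes, G is 4-colorable

A valid 4-coloring: color 1: [8, 9, 16]; color 2: [13, 14]; color 3: [6, 7, 11, 12]; color 4: [10, 15].
(χ(G) = 4 ≤ 4.)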